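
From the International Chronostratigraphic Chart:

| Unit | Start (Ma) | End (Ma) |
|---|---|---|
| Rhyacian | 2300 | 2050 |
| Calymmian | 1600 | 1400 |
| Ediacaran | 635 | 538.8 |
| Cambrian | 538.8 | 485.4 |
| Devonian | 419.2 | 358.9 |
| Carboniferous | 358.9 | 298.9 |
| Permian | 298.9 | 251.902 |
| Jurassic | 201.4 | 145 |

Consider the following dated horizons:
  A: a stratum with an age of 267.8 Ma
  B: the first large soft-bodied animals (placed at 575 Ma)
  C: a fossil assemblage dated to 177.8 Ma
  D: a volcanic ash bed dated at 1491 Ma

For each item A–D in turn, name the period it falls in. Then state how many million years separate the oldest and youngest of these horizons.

A — Permian; B — Ediacaran; C — Jurassic; D — Calymmian; span 1313.2 million years

Match each age against the start–end ranges in the excerpt: A = 267.8 Ma → Permian (298.9–251.902); B = 575 Ma → Ediacaran (635–538.8); C = 177.8 Ma → Jurassic (201.4–145); D = 1491 Ma → Calymmian (1600–1400).
The largest age is 1491 Ma and the smallest is 177.8 Ma; their difference is 1313.2 Myr.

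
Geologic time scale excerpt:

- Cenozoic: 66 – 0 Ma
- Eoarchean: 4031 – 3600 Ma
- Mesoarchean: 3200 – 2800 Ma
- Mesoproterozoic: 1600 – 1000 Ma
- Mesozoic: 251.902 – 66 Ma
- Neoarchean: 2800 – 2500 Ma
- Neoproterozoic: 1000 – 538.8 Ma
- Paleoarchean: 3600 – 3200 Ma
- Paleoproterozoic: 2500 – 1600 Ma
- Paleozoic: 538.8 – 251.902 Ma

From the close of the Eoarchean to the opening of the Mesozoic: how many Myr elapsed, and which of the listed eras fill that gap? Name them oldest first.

3348.098 million years; Paleoarchean, Mesoarchean, Neoarchean, Paleoproterozoic, Mesoproterozoic, Neoproterozoic, Paleozoic

End of Eoarchean = 3600 Ma; start of Mesozoic = 251.902 Ma.
Gap = 3600 − 251.902 = 3348.098 Myr.
Eras wholly inside 3600–251.902 Ma: Paleoarchean (3600–3200), Mesoarchean (3200–2800), Neoarchean (2800–2500), Paleoproterozoic (2500–1600), Mesoproterozoic (1600–1000), Neoproterozoic (1000–538.8), Paleozoic (538.8–251.902).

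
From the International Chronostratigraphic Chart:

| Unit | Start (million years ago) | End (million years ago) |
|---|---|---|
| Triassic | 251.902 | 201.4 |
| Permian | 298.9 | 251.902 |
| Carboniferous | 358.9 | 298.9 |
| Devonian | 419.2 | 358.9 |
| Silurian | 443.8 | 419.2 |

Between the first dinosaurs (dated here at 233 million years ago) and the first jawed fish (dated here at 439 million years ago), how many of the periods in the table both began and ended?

439 Ma sits inside the Silurian (443.8–419.2) and 233 Ma inside the Triassic (251.902–201.4); neither of those is wholly between the two dates.
The listed periods lying completely between them are Devonian, Carboniferous, Permian — 3 in all.

3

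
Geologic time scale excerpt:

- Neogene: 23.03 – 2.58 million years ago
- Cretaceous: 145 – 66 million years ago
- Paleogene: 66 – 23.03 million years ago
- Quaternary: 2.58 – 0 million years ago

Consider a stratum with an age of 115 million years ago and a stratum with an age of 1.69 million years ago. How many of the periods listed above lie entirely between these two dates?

The older date is 115 Ma and the younger is 1.69 Ma.
Periods with start < 115 and end > 1.69 Ma: Paleogene (66–23.03), Neogene (23.03–2.58).
That is 2 complete periods.

2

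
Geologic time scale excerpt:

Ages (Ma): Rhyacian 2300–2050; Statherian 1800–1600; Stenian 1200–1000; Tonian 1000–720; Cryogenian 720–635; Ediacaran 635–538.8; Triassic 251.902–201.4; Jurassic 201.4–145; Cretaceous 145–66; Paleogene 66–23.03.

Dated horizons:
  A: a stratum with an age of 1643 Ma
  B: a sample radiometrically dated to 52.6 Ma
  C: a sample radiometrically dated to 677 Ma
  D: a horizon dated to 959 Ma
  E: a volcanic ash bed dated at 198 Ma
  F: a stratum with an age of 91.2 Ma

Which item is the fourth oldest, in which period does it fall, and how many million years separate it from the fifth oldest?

Larger Ma means older, so oldest first: A 1643 > D 959 > C 677 > E 198 > F 91.2 > B 52.6.
Counting 4 along gives E (198 Ma); the excerpt puts that inside the Jurassic, 201.4–145 Ma.
Next in line is F (91.2 Ma), and 198 − 91.2 = 106.8 Myr.

E, in the Jurassic; 106.8 million years to F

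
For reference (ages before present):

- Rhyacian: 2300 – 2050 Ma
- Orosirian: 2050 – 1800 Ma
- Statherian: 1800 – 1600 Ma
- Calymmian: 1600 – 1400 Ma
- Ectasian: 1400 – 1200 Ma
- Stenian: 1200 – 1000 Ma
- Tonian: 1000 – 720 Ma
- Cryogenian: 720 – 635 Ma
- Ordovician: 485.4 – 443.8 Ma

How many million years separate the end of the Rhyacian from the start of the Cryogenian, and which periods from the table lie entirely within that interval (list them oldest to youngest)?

End of Rhyacian = 2050 Ma; start of Cryogenian = 720 Ma.
Gap = 2050 − 720 = 1330 Myr.
Periods wholly inside 2050–720 Ma: Orosirian (2050–1800), Statherian (1800–1600), Calymmian (1600–1400), Ectasian (1400–1200), Stenian (1200–1000), Tonian (1000–720).

1330 million years; Orosirian, Statherian, Calymmian, Ectasian, Stenian, Tonian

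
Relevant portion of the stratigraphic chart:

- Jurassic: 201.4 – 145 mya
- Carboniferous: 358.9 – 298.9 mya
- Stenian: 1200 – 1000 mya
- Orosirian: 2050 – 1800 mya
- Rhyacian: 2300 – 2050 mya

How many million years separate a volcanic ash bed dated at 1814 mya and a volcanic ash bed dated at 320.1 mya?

1814 − 320.1 = 1493.9 million years.

1493.9 million years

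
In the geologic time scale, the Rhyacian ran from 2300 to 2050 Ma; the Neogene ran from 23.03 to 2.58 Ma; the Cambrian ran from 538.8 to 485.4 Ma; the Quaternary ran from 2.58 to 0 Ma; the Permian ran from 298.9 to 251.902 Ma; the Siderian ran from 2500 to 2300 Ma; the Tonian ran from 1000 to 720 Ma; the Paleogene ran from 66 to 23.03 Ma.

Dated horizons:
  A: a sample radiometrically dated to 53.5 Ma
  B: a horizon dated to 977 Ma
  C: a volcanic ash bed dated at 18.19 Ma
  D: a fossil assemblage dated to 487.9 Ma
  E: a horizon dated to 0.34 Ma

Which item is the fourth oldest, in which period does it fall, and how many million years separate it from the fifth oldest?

C, in the Neogene; 17.85 million years to E

Larger Ma means older, so oldest first: B 977 > D 487.9 > A 53.5 > C 18.19 > E 0.34.
Counting 4 along gives C (18.19 Ma); the excerpt puts that inside the Neogene, 23.03–2.58 Ma.
Next in line is E (0.34 Ma), and 18.19 − 0.34 = 17.85 Myr.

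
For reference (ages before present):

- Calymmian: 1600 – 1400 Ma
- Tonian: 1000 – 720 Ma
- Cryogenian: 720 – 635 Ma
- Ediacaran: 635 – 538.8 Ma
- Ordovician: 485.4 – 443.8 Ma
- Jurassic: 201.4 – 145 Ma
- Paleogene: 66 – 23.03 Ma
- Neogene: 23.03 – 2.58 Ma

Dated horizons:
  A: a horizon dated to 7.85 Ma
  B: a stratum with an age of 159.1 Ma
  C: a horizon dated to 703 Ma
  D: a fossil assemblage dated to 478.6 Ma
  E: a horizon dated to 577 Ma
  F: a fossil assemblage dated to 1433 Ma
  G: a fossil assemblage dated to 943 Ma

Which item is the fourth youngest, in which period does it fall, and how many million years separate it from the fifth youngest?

E, in the Ediacaran; 126 million years to C

Sorted youngest-first by Ma: A (7.85), B (159.1), D (478.6), E (577), C (703), G (943), F (1433).
The fourth youngest is E at 577 Ma, which lies in 635–538.8 Ma: the Ediacaran.
The fifth youngest is C at 703 Ma; separation = |577 − 703| = 126 Myr.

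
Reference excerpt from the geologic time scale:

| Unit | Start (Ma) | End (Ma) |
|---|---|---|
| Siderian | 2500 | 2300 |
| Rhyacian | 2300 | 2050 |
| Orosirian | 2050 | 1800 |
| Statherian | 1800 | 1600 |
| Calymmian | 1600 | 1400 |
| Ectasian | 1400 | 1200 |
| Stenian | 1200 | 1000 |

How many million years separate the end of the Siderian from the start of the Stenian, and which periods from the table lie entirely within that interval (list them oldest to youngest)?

1100 million years; Rhyacian, Orosirian, Statherian, Calymmian, Ectasian

End of Siderian = 2300 Ma; start of Stenian = 1200 Ma.
Gap = 2300 − 1200 = 1100 Myr.
Periods wholly inside 2300–1200 Ma: Rhyacian (2300–2050), Orosirian (2050–1800), Statherian (1800–1600), Calymmian (1600–1400), Ectasian (1400–1200).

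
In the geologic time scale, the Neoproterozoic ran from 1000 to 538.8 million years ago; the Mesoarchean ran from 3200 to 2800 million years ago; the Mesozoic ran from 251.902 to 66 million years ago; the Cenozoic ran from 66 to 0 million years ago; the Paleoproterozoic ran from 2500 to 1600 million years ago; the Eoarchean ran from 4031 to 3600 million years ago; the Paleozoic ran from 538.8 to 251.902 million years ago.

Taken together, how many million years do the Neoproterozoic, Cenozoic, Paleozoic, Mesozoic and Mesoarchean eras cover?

1400 million years

Each duration: Neoproterozoic = 461.2; Cenozoic = 66; Paleozoic = 286.898; Mesozoic = 185.902; Mesoarchean = 400.
Sum: 461.2 + 66 + 286.898 + 185.902 + 400 = 1400 Myr.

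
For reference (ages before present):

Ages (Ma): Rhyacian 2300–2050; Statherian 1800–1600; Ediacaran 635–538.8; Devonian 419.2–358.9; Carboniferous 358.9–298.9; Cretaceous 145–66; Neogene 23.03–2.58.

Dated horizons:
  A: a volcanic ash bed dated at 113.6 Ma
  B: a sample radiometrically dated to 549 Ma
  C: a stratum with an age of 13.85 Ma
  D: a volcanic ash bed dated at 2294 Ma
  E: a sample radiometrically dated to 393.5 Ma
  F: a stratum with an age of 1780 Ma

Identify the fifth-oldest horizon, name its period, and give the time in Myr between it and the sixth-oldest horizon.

A, in the Cretaceous; 99.75 million years to C

Larger Ma means older, so oldest first: D 2294 > F 1780 > B 549 > E 393.5 > A 113.6 > C 13.85.
Counting 5 along gives A (113.6 Ma); the excerpt puts that inside the Cretaceous, 145–66 Ma.
Next in line is C (13.85 Ma), and 113.6 − 13.85 = 99.75 Myr.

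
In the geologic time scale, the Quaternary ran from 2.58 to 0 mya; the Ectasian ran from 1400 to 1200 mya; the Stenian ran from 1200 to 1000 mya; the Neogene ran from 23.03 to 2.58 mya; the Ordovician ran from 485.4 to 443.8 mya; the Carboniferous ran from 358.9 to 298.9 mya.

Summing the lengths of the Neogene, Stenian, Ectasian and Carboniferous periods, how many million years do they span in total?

480.45 million years

Each duration: Neogene = 20.45; Stenian = 200; Ectasian = 200; Carboniferous = 60.
Sum: 20.45 + 200 + 200 + 60 = 480.45 Myr.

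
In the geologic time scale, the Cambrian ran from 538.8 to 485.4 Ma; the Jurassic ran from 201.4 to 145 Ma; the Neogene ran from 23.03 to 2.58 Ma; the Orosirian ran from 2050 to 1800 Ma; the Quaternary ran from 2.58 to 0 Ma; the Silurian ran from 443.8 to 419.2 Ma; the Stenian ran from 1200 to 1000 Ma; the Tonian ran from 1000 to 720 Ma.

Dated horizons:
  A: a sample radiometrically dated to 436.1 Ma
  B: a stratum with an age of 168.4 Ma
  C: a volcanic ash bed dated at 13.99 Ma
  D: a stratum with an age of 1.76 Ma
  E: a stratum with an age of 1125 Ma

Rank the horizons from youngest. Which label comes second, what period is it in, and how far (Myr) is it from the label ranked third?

C, in the Neogene; 154.41 million years to B

Smaller Ma means younger, so youngest first: D 1.76 < C 13.99 < B 168.4 < A 436.1 < E 1125.
Counting 2 along gives C (13.99 Ma); the excerpt puts that inside the Neogene, 23.03–2.58 Ma.
Next in line is B (168.4 Ma), and 168.4 − 13.99 = 154.41 Myr.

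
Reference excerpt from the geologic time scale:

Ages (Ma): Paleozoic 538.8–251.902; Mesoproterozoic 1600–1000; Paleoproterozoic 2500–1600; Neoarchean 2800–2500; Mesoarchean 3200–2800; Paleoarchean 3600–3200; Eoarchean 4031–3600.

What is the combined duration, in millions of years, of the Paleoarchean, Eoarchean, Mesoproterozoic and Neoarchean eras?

1731 million years

Duration is start − end for each: (3600 − 3200) + (4031 − 3600) + (1600 − 1000) + (2800 − 2500).
That is 400 + 431 + 600 + 300, which totals 1731 million years.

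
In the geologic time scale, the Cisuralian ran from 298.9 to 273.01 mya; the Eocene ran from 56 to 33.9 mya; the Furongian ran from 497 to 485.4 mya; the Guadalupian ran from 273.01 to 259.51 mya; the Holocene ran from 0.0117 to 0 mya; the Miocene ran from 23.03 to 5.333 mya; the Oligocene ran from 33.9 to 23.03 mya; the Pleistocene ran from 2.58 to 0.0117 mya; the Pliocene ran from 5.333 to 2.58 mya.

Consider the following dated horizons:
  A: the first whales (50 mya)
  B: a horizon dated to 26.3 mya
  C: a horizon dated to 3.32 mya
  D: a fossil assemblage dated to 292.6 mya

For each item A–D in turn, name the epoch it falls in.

A: 50 Ma lies in 56–33.9 Ma, so Eocene.
B: 26.3 Ma lies in 33.9–23.03 Ma, so Oligocene.
C: 3.32 Ma lies in 5.333–2.58 Ma, so Pliocene.
D: 292.6 Ma lies in 298.9–273.01 Ma, so Cisuralian.

A — Eocene; B — Oligocene; C — Pliocene; D — Cisuralian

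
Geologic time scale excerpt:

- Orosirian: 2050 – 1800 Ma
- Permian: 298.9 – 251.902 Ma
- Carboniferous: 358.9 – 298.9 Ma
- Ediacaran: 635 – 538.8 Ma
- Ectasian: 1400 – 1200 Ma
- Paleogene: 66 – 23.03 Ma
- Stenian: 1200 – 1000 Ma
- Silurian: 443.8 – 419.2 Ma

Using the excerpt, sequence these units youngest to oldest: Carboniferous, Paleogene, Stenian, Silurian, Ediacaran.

Read off each span (Ma): Carboniferous 358.9–298.9; Paleogene 66–23.03; Stenian 1200–1000; Silurian 443.8–419.2; Ediacaran 635–538.8.
Larger Ma is older, so oldest→youngest is Stenian, Ediacaran, Silurian, Carboniferous, Paleogene; reverse it for youngest→oldest.

Paleogene, then Carboniferous, then Silurian, then Ediacaran, then Stenian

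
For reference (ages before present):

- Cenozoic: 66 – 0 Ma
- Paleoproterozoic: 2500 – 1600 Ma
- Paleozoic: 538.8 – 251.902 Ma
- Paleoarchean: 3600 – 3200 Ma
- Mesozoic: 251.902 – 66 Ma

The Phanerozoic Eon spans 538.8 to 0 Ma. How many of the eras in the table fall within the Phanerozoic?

Eras inside 538.8–0 Ma: Paleozoic, Mesozoic, Cenozoic — 3 in total.

3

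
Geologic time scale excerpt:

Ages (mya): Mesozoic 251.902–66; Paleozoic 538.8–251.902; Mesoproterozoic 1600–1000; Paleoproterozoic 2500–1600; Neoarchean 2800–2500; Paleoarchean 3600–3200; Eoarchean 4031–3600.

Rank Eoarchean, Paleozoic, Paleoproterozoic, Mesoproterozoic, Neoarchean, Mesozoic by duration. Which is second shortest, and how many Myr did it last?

Paleozoic, 286.898 million years

Durations: Eoarchean 431; Paleozoic 286.898; Paleoproterozoic 900; Mesoproterozoic 600; Neoarchean 300; Mesozoic 185.902 Myr.
Sorted shortest-first: Mesozoic (185.902), Paleozoic (286.898), Neoarchean (300), Eoarchean (431), Mesoproterozoic (600), Paleoproterozoic (900).
The second shortest is Paleozoic at 286.898 Myr.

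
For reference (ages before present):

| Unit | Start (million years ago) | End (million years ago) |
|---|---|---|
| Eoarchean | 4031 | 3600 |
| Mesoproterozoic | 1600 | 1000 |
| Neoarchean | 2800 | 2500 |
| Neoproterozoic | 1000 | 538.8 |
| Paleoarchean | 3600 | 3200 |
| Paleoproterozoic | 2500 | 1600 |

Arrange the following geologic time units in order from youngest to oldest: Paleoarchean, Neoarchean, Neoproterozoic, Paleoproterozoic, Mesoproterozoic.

Read off each span (Ma): Paleoarchean 3600–3200; Neoarchean 2800–2500; Neoproterozoic 1000–538.8; Paleoproterozoic 2500–1600; Mesoproterozoic 1600–1000.
Larger Ma is older, so oldest→youngest is Paleoarchean, Neoarchean, Paleoproterozoic, Mesoproterozoic, Neoproterozoic; reverse it for youngest→oldest.

Neoproterozoic, Mesoproterozoic, Paleoproterozoic, Neoarchean, Paleoarchean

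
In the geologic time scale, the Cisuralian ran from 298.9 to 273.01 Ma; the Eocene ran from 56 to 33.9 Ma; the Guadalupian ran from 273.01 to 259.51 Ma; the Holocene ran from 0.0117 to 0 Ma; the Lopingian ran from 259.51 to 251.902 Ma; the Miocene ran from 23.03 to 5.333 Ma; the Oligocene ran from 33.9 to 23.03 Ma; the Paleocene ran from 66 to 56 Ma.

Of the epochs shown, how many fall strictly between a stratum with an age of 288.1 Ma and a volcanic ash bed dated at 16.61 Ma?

5

The older date is 288.1 Ma and the younger is 16.61 Ma.
Epochs with start < 288.1 and end > 16.61 Ma: Guadalupian (273.01–259.51), Lopingian (259.51–251.902), Paleocene (66–56), Eocene (56–33.9), Oligocene (33.9–23.03).
That is 5 complete epochs.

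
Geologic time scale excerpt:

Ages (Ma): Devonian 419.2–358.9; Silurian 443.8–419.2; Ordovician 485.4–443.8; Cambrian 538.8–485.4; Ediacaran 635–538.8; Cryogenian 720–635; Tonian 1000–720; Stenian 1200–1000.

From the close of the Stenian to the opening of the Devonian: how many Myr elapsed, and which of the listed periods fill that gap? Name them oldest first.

580.8 million years; Tonian, Cryogenian, Ediacaran, Cambrian, Ordovician, Silurian

The Stenian closes at 1000 Ma and the Devonian opens at 419.2 Ma, so the interval is 1000 − 419.2 = 580.8 Myr.
A period fits inside if it starts at or after 1000 Ma and ends at or before 419.2 Ma; oldest first that gives Tonian, Cryogenian, Ediacaran, Cambrian, Ordovician, Silurian.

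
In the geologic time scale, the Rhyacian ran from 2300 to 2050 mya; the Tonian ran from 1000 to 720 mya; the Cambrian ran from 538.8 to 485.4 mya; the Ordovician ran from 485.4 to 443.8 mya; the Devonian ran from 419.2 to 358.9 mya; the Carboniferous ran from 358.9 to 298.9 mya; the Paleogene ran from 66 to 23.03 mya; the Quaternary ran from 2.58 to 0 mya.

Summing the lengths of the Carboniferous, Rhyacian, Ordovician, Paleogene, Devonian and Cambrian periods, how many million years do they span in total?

508.27 million years

Duration is start − end for each: (358.9 − 298.9) + (2300 − 2050) + (485.4 − 443.8) + (66 − 23.03) + (419.2 − 358.9) + (538.8 − 485.4).
That is 60 + 250 + 41.6 + 42.97 + 60.3 + 53.4, which totals 508.27 million years.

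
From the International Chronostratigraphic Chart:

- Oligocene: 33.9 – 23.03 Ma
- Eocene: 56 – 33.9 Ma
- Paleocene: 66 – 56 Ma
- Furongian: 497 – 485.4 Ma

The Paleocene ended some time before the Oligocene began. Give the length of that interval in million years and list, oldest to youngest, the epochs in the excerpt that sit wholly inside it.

The Paleocene closes at 56 Ma and the Oligocene opens at 33.9 Ma, so the interval is 56 − 33.9 = 22.1 Myr.
An epoch fits inside if it starts at or after 56 Ma and ends at or before 33.9 Ma; oldest first that gives Eocene.

22.1 million years; Eocene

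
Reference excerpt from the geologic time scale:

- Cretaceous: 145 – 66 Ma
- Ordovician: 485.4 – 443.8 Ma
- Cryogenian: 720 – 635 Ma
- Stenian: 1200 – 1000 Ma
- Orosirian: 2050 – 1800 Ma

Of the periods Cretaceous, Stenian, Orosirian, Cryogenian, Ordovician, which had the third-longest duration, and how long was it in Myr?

Start − end for each: Cretaceous 145 − 66 = 79; Stenian 1200 − 1000 = 200; Orosirian 2050 − 1800 = 250; Cryogenian 720 − 635 = 85; Ordovician 485.4 − 443.8 = 41.6.
Ranking these from longest: Orosirian > Stenian > Cryogenian > Cretaceous > Ordovician.
Position 3 in that ranking is Cryogenian, which lasted 85 Myr.

Cryogenian, 85 million years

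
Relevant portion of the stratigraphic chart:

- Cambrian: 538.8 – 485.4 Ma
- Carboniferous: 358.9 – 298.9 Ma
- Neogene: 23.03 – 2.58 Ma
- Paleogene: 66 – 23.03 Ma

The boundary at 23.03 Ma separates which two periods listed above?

Paleogene and Neogene

The Paleogene ends at 23.03 Ma and the Neogene begins at 23.03 Ma, so they share that boundary.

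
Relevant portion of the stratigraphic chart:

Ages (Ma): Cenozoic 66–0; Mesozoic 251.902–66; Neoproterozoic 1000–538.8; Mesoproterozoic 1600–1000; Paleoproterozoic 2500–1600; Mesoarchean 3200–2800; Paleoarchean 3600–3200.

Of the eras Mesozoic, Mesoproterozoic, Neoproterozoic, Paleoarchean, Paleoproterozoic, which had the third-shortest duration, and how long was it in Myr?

Start − end for each: Mesozoic 251.902 − 66 = 185.902; Mesoproterozoic 1600 − 1000 = 600; Neoproterozoic 1000 − 538.8 = 461.2; Paleoarchean 3600 − 3200 = 400; Paleoproterozoic 2500 − 1600 = 900.
Ranking these from shortest: Mesozoic < Paleoarchean < Neoproterozoic < Mesoproterozoic < Paleoproterozoic.
Position 3 in that ranking is Neoproterozoic, which lasted 461.2 Myr.

Neoproterozoic, 461.2 million years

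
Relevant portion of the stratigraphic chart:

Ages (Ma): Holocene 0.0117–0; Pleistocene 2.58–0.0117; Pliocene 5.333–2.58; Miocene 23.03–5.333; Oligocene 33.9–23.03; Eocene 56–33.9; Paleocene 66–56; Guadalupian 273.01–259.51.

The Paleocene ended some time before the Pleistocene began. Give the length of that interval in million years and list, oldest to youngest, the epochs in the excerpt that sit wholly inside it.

End of Paleocene = 56 Ma; start of Pleistocene = 2.58 Ma.
Gap = 56 − 2.58 = 53.42 Myr.
Epochs wholly inside 56–2.58 Ma: Eocene (56–33.9), Oligocene (33.9–23.03), Miocene (23.03–5.333), Pliocene (5.333–2.58).

53.42 million years; Eocene, Oligocene, Miocene, Pliocene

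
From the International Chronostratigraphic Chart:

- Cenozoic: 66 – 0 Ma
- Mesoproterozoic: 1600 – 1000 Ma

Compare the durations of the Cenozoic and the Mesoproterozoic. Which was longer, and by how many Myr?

Mesoproterozoic, by 534 million years

Cenozoic: 66 − 0 = 66 Myr.
Mesoproterozoic: 1600 − 1000 = 600 Myr.
Difference: 600 − 66 = 534 Myr, so the Mesoproterozoic was longer.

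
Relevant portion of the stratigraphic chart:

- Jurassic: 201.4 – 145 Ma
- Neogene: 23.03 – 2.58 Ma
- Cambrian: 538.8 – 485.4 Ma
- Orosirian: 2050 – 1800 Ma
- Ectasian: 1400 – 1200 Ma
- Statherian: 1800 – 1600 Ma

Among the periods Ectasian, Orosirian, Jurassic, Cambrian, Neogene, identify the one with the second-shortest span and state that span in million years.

Durations: Ectasian 200; Orosirian 250; Jurassic 56.4; Cambrian 53.4; Neogene 20.45 Myr.
Sorted shortest-first: Neogene (20.45), Cambrian (53.4), Jurassic (56.4), Ectasian (200), Orosirian (250).
The second shortest is Cambrian at 53.4 Myr.

Cambrian, 53.4 million years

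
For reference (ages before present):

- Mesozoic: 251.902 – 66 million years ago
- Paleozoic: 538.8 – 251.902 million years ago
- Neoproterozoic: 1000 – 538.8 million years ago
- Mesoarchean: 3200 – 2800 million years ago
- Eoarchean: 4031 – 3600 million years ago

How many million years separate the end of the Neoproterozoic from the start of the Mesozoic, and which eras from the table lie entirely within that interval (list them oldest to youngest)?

286.898 million years; Paleozoic

End of Neoproterozoic = 538.8 Ma; start of Mesozoic = 251.902 Ma.
Gap = 538.8 − 251.902 = 286.898 Myr.
Eras wholly inside 538.8–251.902 Ma: Paleozoic (538.8–251.902).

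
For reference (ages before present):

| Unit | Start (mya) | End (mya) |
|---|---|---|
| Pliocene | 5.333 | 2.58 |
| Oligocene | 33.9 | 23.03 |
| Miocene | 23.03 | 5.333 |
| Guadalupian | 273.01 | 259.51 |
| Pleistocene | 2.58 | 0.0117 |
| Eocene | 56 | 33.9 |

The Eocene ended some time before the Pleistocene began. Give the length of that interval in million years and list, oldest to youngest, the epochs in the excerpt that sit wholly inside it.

End of Eocene = 33.9 Ma; start of Pleistocene = 2.58 Ma.
Gap = 33.9 − 2.58 = 31.32 Myr.
Epochs wholly inside 33.9–2.58 Ma: Oligocene (33.9–23.03), Miocene (23.03–5.333), Pliocene (5.333–2.58).

31.32 million years; Oligocene, Miocene, Pliocene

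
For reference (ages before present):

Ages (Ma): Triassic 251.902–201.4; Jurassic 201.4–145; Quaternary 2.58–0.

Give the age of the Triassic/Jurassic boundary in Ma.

The Triassic ends and the Jurassic begins at 201.4 Ma.

201.4 Ma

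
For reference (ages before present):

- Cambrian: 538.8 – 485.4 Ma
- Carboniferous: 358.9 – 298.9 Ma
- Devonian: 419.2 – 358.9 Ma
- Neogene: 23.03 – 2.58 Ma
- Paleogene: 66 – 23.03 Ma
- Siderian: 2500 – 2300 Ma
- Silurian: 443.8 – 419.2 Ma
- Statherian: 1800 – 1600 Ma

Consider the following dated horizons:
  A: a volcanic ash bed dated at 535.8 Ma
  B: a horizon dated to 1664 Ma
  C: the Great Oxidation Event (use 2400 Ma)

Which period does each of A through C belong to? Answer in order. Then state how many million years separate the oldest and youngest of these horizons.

A — Cambrian; B — Statherian; C — Siderian; span 1864.2 million years

A: 535.8 Ma lies in 538.8–485.4 Ma, so Cambrian.
B: 1664 Ma lies in 1800–1600 Ma, so Statherian.
C: 2400 Ma lies in 2500–2300 Ma, so Siderian.
Oldest = 2400 Ma, youngest = 535.8 Ma → span 1864.2 Myr.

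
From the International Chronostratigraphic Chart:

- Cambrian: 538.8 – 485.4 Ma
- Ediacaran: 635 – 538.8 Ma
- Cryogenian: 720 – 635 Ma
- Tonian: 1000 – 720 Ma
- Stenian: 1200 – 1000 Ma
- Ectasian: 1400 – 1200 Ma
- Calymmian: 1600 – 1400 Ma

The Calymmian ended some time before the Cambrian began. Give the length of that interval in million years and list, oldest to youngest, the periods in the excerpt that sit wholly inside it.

861.2 million years; Ectasian, Stenian, Tonian, Cryogenian, Ediacaran

End of Calymmian = 1400 Ma; start of Cambrian = 538.8 Ma.
Gap = 1400 − 538.8 = 861.2 Myr.
Periods wholly inside 1400–538.8 Ma: Ectasian (1400–1200), Stenian (1200–1000), Tonian (1000–720), Cryogenian (720–635), Ediacaran (635–538.8).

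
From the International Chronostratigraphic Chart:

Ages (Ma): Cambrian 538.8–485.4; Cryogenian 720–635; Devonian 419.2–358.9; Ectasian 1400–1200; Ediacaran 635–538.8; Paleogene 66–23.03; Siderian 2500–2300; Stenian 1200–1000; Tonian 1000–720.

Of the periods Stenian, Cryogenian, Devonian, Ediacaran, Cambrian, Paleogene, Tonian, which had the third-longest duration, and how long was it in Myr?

Ediacaran, 96.2 million years

Start − end for each: Stenian 1200 − 1000 = 200; Cryogenian 720 − 635 = 85; Devonian 419.2 − 358.9 = 60.3; Ediacaran 635 − 538.8 = 96.2; Cambrian 538.8 − 485.4 = 53.4; Paleogene 66 − 23.03 = 42.97; Tonian 1000 − 720 = 280.
Ranking these from longest: Tonian > Stenian > Ediacaran > Cryogenian > Devonian > Cambrian > Paleogene.
Position 3 in that ranking is Ediacaran, which lasted 96.2 Myr.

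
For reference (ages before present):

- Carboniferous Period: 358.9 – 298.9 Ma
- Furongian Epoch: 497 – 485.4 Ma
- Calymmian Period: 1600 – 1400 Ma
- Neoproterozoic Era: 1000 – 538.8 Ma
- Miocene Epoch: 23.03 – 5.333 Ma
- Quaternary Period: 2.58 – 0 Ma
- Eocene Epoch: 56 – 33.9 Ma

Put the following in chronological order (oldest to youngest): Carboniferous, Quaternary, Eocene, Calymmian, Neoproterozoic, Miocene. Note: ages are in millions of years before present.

Calymmian, then Neoproterozoic, then Carboniferous, then Eocene, then Miocene, then Quaternary

Sorting by start age (descending Ma, since larger Ma = older): Calymmian began 1600, Neoproterozoic began 1000, Carboniferous began 358.9, Eocene began 56, Miocene began 23.03, Quaternary began 2.58.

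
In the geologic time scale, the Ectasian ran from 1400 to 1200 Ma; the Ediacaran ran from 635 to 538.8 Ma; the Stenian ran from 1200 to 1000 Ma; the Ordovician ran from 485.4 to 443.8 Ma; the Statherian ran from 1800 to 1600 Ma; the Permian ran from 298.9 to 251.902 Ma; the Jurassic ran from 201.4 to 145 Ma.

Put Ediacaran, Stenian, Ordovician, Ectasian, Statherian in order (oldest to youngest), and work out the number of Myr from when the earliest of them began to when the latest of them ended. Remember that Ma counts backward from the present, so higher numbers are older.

Start ages (Ma): Statherian 1800, Ectasian 1400, Stenian 1200, Ediacaran 635, Ordovician 485.4.
Ordered oldest to youngest: Statherian, Ectasian, Stenian, Ediacaran, Ordovician.
Span = 1800 − 443.8 = 1356.2 Myr.

Statherian, Ectasian, Stenian, Ediacaran, Ordovician; total span 1356.2 Myr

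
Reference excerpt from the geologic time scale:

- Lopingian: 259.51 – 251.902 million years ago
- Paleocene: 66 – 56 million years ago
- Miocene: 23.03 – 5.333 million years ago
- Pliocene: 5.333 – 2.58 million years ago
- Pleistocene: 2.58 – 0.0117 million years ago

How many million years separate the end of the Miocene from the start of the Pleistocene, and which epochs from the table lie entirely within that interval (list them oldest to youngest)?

The Miocene closes at 5.333 Ma and the Pleistocene opens at 2.58 Ma, so the interval is 5.333 − 2.58 = 2.753 Myr.
An epoch fits inside if it starts at or after 5.333 Ma and ends at or before 2.58 Ma; oldest first that gives Pliocene.

2.753 million years; Pliocene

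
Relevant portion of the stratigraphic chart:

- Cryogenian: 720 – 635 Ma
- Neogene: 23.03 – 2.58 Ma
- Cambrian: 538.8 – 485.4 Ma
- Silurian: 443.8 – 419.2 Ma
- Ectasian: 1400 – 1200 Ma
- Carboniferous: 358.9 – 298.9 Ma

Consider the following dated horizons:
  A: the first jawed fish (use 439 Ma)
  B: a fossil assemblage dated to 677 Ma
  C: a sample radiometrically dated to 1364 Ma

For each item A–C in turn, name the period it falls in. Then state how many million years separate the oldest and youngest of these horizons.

A — Silurian; B — Cryogenian; C — Ectasian; span 925 million years

Match each age against the start–end ranges in the excerpt: A = 439 Ma → Silurian (443.8–419.2); B = 677 Ma → Cryogenian (720–635); C = 1364 Ma → Ectasian (1400–1200).
The largest age is 1364 Ma and the smallest is 439 Ma; their difference is 925 Myr.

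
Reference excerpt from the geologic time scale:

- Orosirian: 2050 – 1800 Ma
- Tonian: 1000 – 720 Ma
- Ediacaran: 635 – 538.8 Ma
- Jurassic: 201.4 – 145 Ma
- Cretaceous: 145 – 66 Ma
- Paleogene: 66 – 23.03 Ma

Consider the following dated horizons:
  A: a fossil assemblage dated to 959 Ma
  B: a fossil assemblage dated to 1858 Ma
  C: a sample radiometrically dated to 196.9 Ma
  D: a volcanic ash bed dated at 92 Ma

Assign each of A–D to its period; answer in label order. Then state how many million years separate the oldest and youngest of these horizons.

A: 959 Ma lies in 1000–720 Ma, so Tonian.
B: 1858 Ma lies in 2050–1800 Ma, so Orosirian.
C: 196.9 Ma lies in 201.4–145 Ma, so Jurassic.
D: 92 Ma lies in 145–66 Ma, so Cretaceous.
Oldest = 1858 Ma, youngest = 92 Ma → span 1766 Myr.

A — Tonian; B — Orosirian; C — Jurassic; D — Cretaceous; span 1766 million years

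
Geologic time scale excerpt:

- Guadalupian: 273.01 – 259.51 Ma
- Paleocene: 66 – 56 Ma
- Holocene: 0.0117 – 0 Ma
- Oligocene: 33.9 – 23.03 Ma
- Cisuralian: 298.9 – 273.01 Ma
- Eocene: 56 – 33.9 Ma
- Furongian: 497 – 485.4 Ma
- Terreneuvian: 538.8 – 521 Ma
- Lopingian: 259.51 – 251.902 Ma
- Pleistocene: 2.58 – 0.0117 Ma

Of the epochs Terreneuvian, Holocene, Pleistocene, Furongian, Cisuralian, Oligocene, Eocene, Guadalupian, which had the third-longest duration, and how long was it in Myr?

Terreneuvian, 17.8 million years

Start − end for each: Terreneuvian 538.8 − 521 = 17.8; Holocene 0.0117 − 0 = 0.0117; Pleistocene 2.58 − 0.0117 = 2.5683; Furongian 497 − 485.4 = 11.6; Cisuralian 298.9 − 273.01 = 25.89; Oligocene 33.9 − 23.03 = 10.87; Eocene 56 − 33.9 = 22.1; Guadalupian 273.01 − 259.51 = 13.5.
Ranking these from longest: Cisuralian > Eocene > Terreneuvian > Guadalupian > Furongian > Oligocene > Pleistocene > Holocene.
Position 3 in that ranking is Terreneuvian, which lasted 17.8 Myr.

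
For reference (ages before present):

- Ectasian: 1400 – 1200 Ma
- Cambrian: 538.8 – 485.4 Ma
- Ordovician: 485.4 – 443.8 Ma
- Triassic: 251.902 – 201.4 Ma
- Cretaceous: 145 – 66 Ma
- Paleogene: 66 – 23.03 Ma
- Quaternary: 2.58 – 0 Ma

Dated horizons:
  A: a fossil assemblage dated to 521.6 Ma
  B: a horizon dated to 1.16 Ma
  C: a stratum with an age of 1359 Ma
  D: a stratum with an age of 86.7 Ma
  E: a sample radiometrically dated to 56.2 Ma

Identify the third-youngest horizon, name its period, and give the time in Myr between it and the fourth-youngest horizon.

D, in the Cretaceous; 434.9 million years to A

Smaller Ma means younger, so youngest first: B 1.16 < E 56.2 < D 86.7 < A 521.6 < C 1359.
Counting 3 along gives D (86.7 Ma); the excerpt puts that inside the Cretaceous, 145–66 Ma.
Next in line is A (521.6 Ma), and 521.6 − 86.7 = 434.9 Myr.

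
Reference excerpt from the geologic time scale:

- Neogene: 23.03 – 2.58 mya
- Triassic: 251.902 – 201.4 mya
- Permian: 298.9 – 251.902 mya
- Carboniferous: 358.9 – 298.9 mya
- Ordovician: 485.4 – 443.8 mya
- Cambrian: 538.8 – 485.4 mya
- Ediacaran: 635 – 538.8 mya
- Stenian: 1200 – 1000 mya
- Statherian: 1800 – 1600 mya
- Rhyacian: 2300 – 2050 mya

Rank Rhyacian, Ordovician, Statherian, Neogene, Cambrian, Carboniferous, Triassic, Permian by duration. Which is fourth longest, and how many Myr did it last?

Durations: Rhyacian 250; Ordovician 41.6; Statherian 200; Neogene 20.45; Cambrian 53.4; Carboniferous 60; Triassic 50.502; Permian 46.998 Myr.
Sorted longest-first: Rhyacian (250), Statherian (200), Carboniferous (60), Cambrian (53.4), Triassic (50.502), Permian (46.998), Ordovician (41.6), Neogene (20.45).
The fourth longest is Cambrian at 53.4 Myr.

Cambrian, 53.4 million years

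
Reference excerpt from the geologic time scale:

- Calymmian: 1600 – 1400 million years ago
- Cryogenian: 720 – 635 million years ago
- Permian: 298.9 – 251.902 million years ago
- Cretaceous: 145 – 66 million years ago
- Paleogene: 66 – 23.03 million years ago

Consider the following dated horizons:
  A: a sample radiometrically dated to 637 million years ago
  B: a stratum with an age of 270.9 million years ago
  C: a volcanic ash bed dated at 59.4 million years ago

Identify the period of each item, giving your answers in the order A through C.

A — Cryogenian; B — Permian; C — Paleogene

A: 637 Ma lies in 720–635 Ma, so Cryogenian.
B: 270.9 Ma lies in 298.9–251.902 Ma, so Permian.
C: 59.4 Ma lies in 66–23.03 Ma, so Paleogene.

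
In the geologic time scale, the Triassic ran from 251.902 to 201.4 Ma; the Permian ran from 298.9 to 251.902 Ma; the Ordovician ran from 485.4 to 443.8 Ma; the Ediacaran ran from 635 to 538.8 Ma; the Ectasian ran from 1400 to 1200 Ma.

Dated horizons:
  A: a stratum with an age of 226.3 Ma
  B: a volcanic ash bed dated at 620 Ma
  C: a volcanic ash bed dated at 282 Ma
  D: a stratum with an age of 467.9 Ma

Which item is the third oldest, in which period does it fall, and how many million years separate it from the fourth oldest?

Larger Ma means older, so oldest first: B 620 > D 467.9 > C 282 > A 226.3.
Counting 3 along gives C (282 Ma); the excerpt puts that inside the Permian, 298.9–251.902 Ma.
Next in line is A (226.3 Ma), and 282 − 226.3 = 55.7 Myr.

C, in the Permian; 55.7 million years to A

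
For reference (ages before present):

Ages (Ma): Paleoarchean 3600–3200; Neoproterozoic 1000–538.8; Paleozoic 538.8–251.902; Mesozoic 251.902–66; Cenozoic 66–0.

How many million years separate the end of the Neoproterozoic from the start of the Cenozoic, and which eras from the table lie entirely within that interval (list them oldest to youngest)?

End of Neoproterozoic = 538.8 Ma; start of Cenozoic = 66 Ma.
Gap = 538.8 − 66 = 472.8 Myr.
Eras wholly inside 538.8–66 Ma: Paleozoic (538.8–251.902), Mesozoic (251.902–66).

472.8 million years; Paleozoic, Mesozoic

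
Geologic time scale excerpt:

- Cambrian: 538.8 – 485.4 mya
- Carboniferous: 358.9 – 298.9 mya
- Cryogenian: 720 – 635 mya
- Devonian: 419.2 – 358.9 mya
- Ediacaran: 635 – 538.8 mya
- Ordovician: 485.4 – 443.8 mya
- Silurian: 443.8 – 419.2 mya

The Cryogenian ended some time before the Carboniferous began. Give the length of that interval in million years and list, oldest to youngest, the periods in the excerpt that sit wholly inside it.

276.1 million years; Ediacaran, Cambrian, Ordovician, Silurian, Devonian

The Cryogenian closes at 635 Ma and the Carboniferous opens at 358.9 Ma, so the interval is 635 − 358.9 = 276.1 Myr.
A period fits inside if it starts at or after 635 Ma and ends at or before 358.9 Ma; oldest first that gives Ediacaran, Cambrian, Ordovician, Silurian, Devonian.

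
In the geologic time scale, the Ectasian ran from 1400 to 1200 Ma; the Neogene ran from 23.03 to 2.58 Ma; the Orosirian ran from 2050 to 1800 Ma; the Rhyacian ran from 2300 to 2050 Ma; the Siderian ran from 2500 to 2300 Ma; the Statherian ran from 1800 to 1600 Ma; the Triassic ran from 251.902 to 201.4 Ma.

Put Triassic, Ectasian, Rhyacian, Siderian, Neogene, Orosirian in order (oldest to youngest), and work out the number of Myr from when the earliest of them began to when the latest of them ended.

Siderian → Rhyacian → Orosirian → Ectasian → Triassic → Neogene; total span 2497.42 Myr

Start ages (Ma): Siderian 2500, Rhyacian 2300, Orosirian 2050, Ectasian 1400, Triassic 251.902, Neogene 23.03.
Ordered oldest to youngest: Siderian, Rhyacian, Orosirian, Ectasian, Triassic, Neogene.
Span = 2500 − 2.58 = 2497.42 Myr.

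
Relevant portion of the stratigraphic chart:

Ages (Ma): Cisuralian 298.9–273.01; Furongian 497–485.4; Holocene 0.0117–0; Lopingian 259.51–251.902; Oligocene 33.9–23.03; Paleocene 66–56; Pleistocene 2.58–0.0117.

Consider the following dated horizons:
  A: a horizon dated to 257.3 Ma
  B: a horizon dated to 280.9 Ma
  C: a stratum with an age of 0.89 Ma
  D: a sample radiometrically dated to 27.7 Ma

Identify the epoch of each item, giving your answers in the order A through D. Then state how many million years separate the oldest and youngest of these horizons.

A — Lopingian; B — Cisuralian; C — Pleistocene; D — Oligocene; span 280.01 million years

Match each age against the start–end ranges in the excerpt: A = 257.3 Ma → Lopingian (259.51–251.902); B = 280.9 Ma → Cisuralian (298.9–273.01); C = 0.89 Ma → Pleistocene (2.58–0.0117); D = 27.7 Ma → Oligocene (33.9–23.03).
The largest age is 280.9 Ma and the smallest is 0.89 Ma; their difference is 280.01 Myr.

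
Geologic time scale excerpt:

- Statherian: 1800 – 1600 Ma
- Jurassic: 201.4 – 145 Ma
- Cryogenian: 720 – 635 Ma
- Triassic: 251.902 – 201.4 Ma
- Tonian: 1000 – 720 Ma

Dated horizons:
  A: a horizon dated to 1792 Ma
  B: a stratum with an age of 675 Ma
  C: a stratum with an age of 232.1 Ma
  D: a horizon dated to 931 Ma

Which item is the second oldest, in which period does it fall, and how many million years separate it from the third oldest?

D, in the Tonian; 256 million years to B

Sorted oldest-first by Ma: A (1792), D (931), B (675), C (232.1).
The second oldest is D at 931 Ma, which lies in 1000–720 Ma: the Tonian.
The third oldest is B at 675 Ma; separation = |931 − 675| = 256 Myr.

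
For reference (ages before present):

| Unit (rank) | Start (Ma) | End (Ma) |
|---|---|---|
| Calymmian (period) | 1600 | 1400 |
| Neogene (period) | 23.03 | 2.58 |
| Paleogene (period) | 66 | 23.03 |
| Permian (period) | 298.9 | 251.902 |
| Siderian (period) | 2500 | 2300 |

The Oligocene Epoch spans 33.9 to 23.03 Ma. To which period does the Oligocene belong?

The Oligocene (33.9–23.03 Ma) lies entirely within 66–23.03 Ma, the Paleogene Period.

Paleogene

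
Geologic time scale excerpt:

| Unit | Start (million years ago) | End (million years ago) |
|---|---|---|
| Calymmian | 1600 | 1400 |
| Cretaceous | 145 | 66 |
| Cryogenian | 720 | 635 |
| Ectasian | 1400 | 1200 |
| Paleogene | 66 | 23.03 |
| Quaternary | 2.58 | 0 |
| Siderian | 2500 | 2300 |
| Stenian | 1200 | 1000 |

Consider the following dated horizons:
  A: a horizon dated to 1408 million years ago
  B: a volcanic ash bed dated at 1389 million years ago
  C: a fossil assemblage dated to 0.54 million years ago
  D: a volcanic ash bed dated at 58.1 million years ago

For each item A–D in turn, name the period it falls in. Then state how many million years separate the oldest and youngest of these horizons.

Match each age against the start–end ranges in the excerpt: A = 1408 Ma → Calymmian (1600–1400); B = 1389 Ma → Ectasian (1400–1200); C = 0.54 Ma → Quaternary (2.58–0); D = 58.1 Ma → Paleogene (66–23.03).
The largest age is 1408 Ma and the smallest is 0.54 Ma; their difference is 1407.46 Myr.

A — Calymmian; B — Ectasian; C — Quaternary; D — Paleogene; span 1407.46 million years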